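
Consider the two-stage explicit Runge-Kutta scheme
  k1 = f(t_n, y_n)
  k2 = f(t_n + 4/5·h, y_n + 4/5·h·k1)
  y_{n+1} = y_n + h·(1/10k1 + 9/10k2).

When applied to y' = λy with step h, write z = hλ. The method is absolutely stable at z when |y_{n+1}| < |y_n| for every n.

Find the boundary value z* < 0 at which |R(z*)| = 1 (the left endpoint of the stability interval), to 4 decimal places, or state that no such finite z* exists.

z* = -1.3889.

Test eqn y'=λy, z=hλ:
  k1=λy_n ⇒ h·k1=z·y_n;  k2=λ(1+4/5z)y_n ⇒ h·k2=z(1+4/5z)y_n
  y_{n+1}/y_n = 1 + 1/10z + 9/10z(1+4/5z) = 1 + z + 18/25z²
  so R(z) = 1 + z + 18/25z².

Solve |R(x)|<1 on ℝ⁻.
x=-0.41: |R|=0.7110
R=1: x+18/25x²=0 ⇒ x=−25/18=-1.3889; min R=1−1/(4·18/25)=0.6528>−1
Confirm numerically:
  x=-1.167: |R|=0.81356 <1
  x=-0.718: |R|=0.65318 <1
  x=-0.563: |R|=0.66522 <1
  x=-1.775: |R|=1.49345 >1
  x=-1.573: |R|=1.20852 >1
  x=-1.467: |R|=1.08250 >1
Interval (-1.3889, 0).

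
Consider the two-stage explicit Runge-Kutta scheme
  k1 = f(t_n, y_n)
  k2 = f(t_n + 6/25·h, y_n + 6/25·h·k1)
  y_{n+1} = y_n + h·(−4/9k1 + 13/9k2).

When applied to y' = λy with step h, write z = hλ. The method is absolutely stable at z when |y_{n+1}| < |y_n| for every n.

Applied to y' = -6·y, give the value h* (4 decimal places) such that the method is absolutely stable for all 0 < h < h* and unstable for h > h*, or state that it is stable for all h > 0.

Set f=λy, z=hλ:
  k1=λy_n ⇒ h·k1=z·y_n;  k2=λ(1+6/25z)y_n ⇒ h·k2=z(1+6/25z)y_n
  y_{n+1}/y_n = 1 − 4/9z + 13/9z(1+6/25z) = 1 + z + 26/75z²
  R(z) = 1 + z + 26/75z².

Find x<0 with |R(x)|<1.
x=-0.34: |R|=0.7001
R=1: x+26/75x²=0 ⇒ x=−75/26=-2.8846; min R=1−1/(4·26/75)=0.2788>−1
Confirm numerically:
  x=-2.714: |R|=0.83948 <1
  x=-2.473: |R|=0.64712 <1
  x=-2.406: |R|=0.60080 <1
  x=-2.101: |R|=0.42926 <1
  x=-3.265: |R|=1.43054 >1
  x=-2.985: |R|=1.10388 >1
Stable set (-2.8846, 0).

(-2.8846,0); λ=-6 ⇒ h* = (75/26)/6 = 0.4808.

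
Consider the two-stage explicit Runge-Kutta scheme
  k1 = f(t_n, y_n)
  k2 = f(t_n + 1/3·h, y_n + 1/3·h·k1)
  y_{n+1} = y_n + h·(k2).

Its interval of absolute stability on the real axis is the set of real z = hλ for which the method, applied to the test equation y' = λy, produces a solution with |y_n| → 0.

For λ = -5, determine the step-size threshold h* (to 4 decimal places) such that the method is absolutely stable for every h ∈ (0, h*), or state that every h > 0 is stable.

Test eqn y'=λy, z=hλ:
  k1=λy_n ⇒ h·k1=z·y_n;  k2=λ(1+1/3z)y_n ⇒ h·k2=z(1+1/3z)y_n
  y_{n+1}/y_n = 1 + z(1+1/3z) = 1 + z + 1/3z²
  ⇒ R(z) = 1 + z + 1/3z².

Boundary: |R(x)|=1, x<0.
x=-0.82: |R|=0.4041
R=1: x+1/3x²=0 ⇒ x=−3=-3.0000; min R=1−1/(4·1/3)=0.2500>−1
Confirm numerically:
  x=-2.758: |R|=0.77752 <1
  x=-2.661: |R|=0.69931 <1
  x=-1.693: |R|=0.26242 <1
  x=-3.351: |R|=1.39207 >1
  x=-3.255: |R|=1.27668 >1
  x=-3.167: |R|=1.17630 >1
Interval (-3.0000, 0).

(-3.0000,0); λ=-5 ⇒ h* = (3)/5 = 0.6000.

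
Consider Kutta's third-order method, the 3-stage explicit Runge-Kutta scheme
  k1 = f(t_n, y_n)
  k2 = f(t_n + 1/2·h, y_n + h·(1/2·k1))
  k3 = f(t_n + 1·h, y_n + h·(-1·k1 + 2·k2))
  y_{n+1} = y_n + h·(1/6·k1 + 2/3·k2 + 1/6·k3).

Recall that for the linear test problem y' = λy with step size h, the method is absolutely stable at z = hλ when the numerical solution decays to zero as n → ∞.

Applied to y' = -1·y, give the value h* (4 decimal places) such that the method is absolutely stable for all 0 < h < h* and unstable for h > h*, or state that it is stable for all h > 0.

(-2.5127,0); λ=-1 ⇒ h* = 2.5127.

Set f=λy, z=hλ:
  order 3, 3-stage ⇒ R(z)=1+z+z^2/2+z^3/6
  (e.g. R(-0.55)=0.57352, |R|=0.57352)

Boundary: |R(x)|=1, x<0.
x=-0.55: |R|=0.5735
|R(-2.68)|=1.2969 |R(-2.05)|=0.3846 |R(-1.41)|=0.1168
Bisect:
  x_lo=-3.2340 |R|=2.6419  x_hi=-0.0657 |R|=0.9364
  mid=-1.64983 |R|=0.03732 →hi
  mid=-2.44192 |R|=0.88728 →hi
  mid=-2.83796 |R|=1.62045 →lo
  mid=-2.63994 |R|=1.22171 →lo
  mid=-2.54093 |R|=1.04694 →lo
  mid=-2.49142 |R|=0.96528 →hi
  mid=-2.51618 |R|=1.00565 →lo
  mid=-2.50380 |R|=0.98535 →hi
  mid=-2.50999 |R|=0.99547 →hi
  mid=-2.51308 |R|=1.00055 →lo
  ...
  [-2.51289,-2.51269] ⇒ x*=-2.5127
So |R|<1 on (-2.5127, 0).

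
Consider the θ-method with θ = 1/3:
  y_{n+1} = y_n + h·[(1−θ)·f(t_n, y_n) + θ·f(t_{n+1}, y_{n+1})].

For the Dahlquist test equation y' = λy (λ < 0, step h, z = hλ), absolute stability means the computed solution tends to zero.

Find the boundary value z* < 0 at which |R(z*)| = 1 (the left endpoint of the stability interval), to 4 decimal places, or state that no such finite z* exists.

left endpoint -6.0000.

Test eqn y'=λy, z=hλ:
  y_{n+1} = y_n + z·[2/3·y_n + 1/3·y_{n+1}] ⇒ (1 − 1/3z)y_{n+1} = (1 + 2/3z)y_n
  so R(z) = (1 + 2/3z)/(1 − 1/3z).

Solve |R(x)|<1 on ℝ⁻.
x=-1.28: |R|=0.1028
R=−1: 1+2/3x = −1+1/3x ⇒ -1/3x=2 ⇒ x=2/(-1/3)=-6.0000
Confirm numerically:
  x=-3.372: |R|=0.58757 <1
  x=-3.195: |R|=0.54722 <1
  x=-2.862: |R|=0.46469 <1
  x=-2.419: |R|=0.33918 <1
  x=-6.592: |R|=1.06172 >1
  x=-6.217: |R|=1.02354 >1
Stable set (-6.0000, 0).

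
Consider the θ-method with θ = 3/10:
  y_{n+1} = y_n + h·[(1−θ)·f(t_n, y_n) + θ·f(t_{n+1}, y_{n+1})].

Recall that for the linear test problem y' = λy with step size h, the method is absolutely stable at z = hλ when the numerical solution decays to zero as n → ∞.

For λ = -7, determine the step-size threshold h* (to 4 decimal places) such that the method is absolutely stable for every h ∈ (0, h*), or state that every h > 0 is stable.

Test eqn y'=λy, z=hλ:
  y_{n+1} = y_n + z·[7/10·y_n + 3/10·y_{n+1}] ⇒ (1 − 3/10z)y_{n+1} = (1 + 7/10z)y_n
  ⇒ R(z) = (1 + 7/10z)/(1 − 3/10z).

Boundary: |R(x)|=1, x<0.
x=-1.06: |R|=0.1958
R=−1: 1+7/10x = −1+3/10x ⇒ -2/5x=2 ⇒ x=2/(-2/5)=-5.0000
Confirm numerically:
  x=-4.694: |R|=0.94917 <1
  x=-3.664: |R|=0.74543 <1
  x=-2.456: |R|=0.41409 <1
  x=-2.329: |R|=0.37105 <1
  x=-5.148: |R|=1.02327 >1
  x=-5.074: |R|=1.01174 >1
  x=-5.057: |R|=1.00906 >1
So |R|<1 on (-5.0000, 0).

(-5.0000,0); λ=-7 ⇒ h* = (5)/7 = 0.7143.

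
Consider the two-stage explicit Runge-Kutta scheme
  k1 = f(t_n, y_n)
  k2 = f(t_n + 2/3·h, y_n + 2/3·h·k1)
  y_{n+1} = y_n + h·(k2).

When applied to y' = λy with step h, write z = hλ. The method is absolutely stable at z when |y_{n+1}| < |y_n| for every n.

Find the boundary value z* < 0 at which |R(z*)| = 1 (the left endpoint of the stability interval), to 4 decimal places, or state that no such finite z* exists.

z* = -1.5000.

On y'=λy, z=hλ:
  k1=λy_n ⇒ h·k1=z·y_n;  k2=λ(1+2/3z)y_n ⇒ h·k2=z(1+2/3z)y_n
  y_{n+1}/y_n = 1 + z(1+2/3z) = 1 + z + 2/3z²
  R(z) = 1 + z + 2/3z².

Need |R(x)|<1, x<0.
x=-1.3: |R|=0.8267
R=1: x+2/3x²=0 ⇒ x=−3/2=-1.5000; min R=1−1/(4·2/3)=0.6250>−1
Confirm numerically:
  x=-1.081: |R|=0.69804 <1
  x=-1.061: |R|=0.68948 <1
  x=-0.969: |R|=0.65697 <1
  x=-0.816: |R|=0.62790 <1
  x=-2.025: |R|=1.70875 >1
  x=-1.739: |R|=1.27708 >1
So |R|<1 on (-1.5000, 0).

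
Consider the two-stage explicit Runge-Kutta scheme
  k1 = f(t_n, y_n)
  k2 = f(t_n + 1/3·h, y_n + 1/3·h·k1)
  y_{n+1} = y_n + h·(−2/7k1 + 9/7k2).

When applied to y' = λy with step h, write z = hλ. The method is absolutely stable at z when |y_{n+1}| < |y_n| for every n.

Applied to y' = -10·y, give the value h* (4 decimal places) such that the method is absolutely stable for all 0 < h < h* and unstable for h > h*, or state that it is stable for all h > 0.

With y'=λy (z=hλ):
  k1=λy_n ⇒ h·k1=z·y_n;  k2=λ(1+1/3z)y_n ⇒ h·k2=z(1+1/3z)y_n
  y_{n+1}/y_n = 1 − 2/7z + 9/7z(1+1/3z) = 1 + z + 3/7z²
  R(z) = 1 + z + 3/7z².

Solve |R(x)|<1 on ℝ⁻.
x=-0.32: |R|=0.7239
R=1: x+3/7x²=0 ⇒ x=−7/3=-2.3333; min R=1−1/(4·3/7)=0.4167>−1
Confirm numerically:
  x=-2.223: |R|=0.89488 <1
  x=-1.417: |R|=0.44352 <1
  x=-1.260: |R|=0.42040 <1
  x=-2.869: |R|=1.65864 >1
  x=-2.739: |R|=1.47619 >1
  x=-2.635: |R|=1.34067 >1
Stable set (-2.3333, 0).

(-2.3333,0); λ=-10 ⇒ h* = (7/3)/10 = 0.2333.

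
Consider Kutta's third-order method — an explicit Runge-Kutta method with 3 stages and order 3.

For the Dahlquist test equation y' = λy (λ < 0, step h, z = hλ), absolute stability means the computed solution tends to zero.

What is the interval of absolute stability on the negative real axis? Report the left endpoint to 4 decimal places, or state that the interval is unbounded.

Test eqn y'=λy, z=hλ:
  order 3, 3-stage ⇒ R(z)=1+z+z^2/2+z^3/6
  (e.g. R(-0.46)=0.62958, |R|=0.62958)

Boundary: |R(x)|=1, x<0.
x=-0.46: |R|=0.6296
|R(-1.41)|=0.1168 |R(-1.36)|=0.1456 |R(-0.55)|=0.5735
Bisect:
  x_lo=-2.8179 |R|=1.5769  x_hi=-0.2867 |R|=0.7505
  mid=-1.55228 |R|=0.02912 →hi
  mid=-2.18508 |R|=0.53659 →hi
  mid=-2.50148 |R|=0.98157 →hi
  mid=-2.65967 |R|=1.25844 →lo
  mid=-2.58058 |R|=1.11506 →lo
  mid=-2.54103 |R|=1.04711 →lo
  mid=-2.52125 |R|=1.01404 →lo
  mid=-2.51136 |R|=0.99773 →hi
  ...
  [-2.51275,-2.51260] ⇒ x*=-2.5127
So |R|<1 on (-2.5127, 0).

z∈(-2.5127,0).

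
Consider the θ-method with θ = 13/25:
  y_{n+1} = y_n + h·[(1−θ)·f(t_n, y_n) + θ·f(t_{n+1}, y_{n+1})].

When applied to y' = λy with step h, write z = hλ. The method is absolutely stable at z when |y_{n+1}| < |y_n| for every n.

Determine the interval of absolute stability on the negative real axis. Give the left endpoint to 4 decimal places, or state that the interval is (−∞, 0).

(−∞, 0) — no finite endpoint.

On y'=λy, z=hλ:
  y_{n+1} = y_n + z·[12/25·y_n + 13/25·y_{n+1}] ⇒ (1 − 13/25z)y_{n+1} = (1 + 12/25z)y_n
  ⇒ R(z) = (1 + 12/25z)/(1 − 13/25z).

Find x<0 with |R(x)|<1.
x=-0.67: |R|=0.5031
x=-2: |R|=0.0196
x=-10: |R|=0.6129
x=-100: |R|=0.8868
θ=13/25≥1/2 ⇒ |1+12/25x|<|1−13/25x| ∀x<0 ⇒ unbounded interval.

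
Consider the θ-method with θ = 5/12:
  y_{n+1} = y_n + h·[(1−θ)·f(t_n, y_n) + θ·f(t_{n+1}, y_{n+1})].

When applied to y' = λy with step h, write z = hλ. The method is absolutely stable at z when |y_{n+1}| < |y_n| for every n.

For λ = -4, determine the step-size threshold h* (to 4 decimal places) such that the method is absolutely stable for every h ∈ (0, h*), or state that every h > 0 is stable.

(-12.0000,0); λ=-4 ⇒ h* = (12)/4 = 3.0000.

On y'=λy, z=hλ:
  y_{n+1} = y_n + z·[7/12·y_n + 5/12·y_{n+1}] ⇒ (1 − 5/12z)y_{n+1} = (1 + 7/12z)y_n
  R(z) = (1 + 7/12z)/(1 − 5/12z).

Need |R(x)|<1, x<0.
x=-0.66: |R|=0.4824
R=−1: 1+7/12x = −1+5/12x ⇒ -1/6x=2 ⇒ x=2/(-1/6)=-12.0000
Confirm numerically:
  x=-10.845: |R|=0.96512 <1
  x=-9.408: |R|=0.91220 <1
  x=-5.535: |R|=0.67410 <1
  x=-12.459: |R|=1.01236 >1
  x=-12.347: |R|=1.00941 >1
  x=-12.077: |R|=1.00213 >1
Stable set (-12.0000, 0).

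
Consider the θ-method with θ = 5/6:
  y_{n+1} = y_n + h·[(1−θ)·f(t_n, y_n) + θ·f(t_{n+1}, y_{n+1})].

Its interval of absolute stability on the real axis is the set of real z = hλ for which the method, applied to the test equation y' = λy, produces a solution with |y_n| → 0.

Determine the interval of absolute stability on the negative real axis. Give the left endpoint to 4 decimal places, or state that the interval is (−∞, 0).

With y'=λy (z=hλ):
  y_{n+1} = y_n + z·[1/6·y_n + 5/6·y_{n+1}] ⇒ (1 − 5/6z)y_{n+1} = (1 + 1/6z)y_n
  R(z) = (1 + 1/6z)/(1 − 5/6z).

Need |R(x)|<1, x<0.
x=-1.43: |R|=0.3475
x=-2: |R|=0.2500
x=-10: |R|=0.0714
x=-100: |R|=0.1858
θ=5/6≥1/2 ⇒ |1+1/6x|<|1−5/6x| ∀x<0 ⇒ stable on all of ℝ⁻.

unbounded; (−∞, 0).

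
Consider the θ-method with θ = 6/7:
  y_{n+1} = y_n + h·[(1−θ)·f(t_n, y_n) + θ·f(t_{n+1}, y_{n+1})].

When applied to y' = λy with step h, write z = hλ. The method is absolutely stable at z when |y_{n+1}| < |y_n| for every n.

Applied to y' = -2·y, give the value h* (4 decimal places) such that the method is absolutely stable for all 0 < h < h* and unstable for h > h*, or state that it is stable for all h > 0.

Set f=λy, z=hλ:
  y_{n+1} = y_n + z·[1/7·y_n + 6/7·y_{n+1}] ⇒ (1 − 6/7z)y_{n+1} = (1 + 1/7z)y_n
  Hence R(z) = (1 + 1/7z)/(1 − 6/7z).

Solve |R(x)|<1 on ℝ⁻.
x=-0.84: |R|=0.5116
x=-2: |R|=0.2632
x=-10: |R|=0.0448
x=-100: |R|=0.1532
θ=6/7≥1/2 ⇒ |1+1/7x|<|1−6/7x| ∀x<0 ⇒ interval (−∞,0).

interval (−∞, 0). Any h>0 works for λ=-2.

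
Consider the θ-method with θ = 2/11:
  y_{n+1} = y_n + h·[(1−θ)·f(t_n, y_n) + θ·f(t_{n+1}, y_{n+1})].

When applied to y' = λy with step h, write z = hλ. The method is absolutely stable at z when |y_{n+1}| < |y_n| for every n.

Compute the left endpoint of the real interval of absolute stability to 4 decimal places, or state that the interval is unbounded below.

left endpoint -3.1429.

With y'=λy (z=hλ):
  y_{n+1} = y_n + z·[9/11·y_n + 2/11·y_{n+1}] ⇒ (1 − 2/11z)y_{n+1} = (1 + 9/11z)y_n
  R(z) = (1 + 9/11z)/(1 − 2/11z).

Find x<0 with |R(x)|<1.
x=-1.48: |R|=0.1662
R=−1: 1+9/11x = −1+2/11x ⇒ -7/11x=2 ⇒ x=2/(-7/11)=-3.1429
Confirm numerically:
  x=-2.563: |R|=0.74829 <1
  x=-2.151: |R|=0.54627 <1
  x=-1.642: |R|=0.26449 <1
  x=-1.560: |R|=0.21530 <1
  x=-3.546: |R|=1.15598 >1
  x=-3.309: |R|=1.06601 >1
  x=-3.305: |R|=1.06445 >1
Stable set (-3.1429, 0).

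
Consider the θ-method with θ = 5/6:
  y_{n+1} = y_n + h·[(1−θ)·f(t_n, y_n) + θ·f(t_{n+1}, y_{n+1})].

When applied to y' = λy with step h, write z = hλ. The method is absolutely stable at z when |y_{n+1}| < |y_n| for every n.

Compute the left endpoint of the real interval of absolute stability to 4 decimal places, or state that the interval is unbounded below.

Test eqn y'=λy, z=hλ:
  y_{n+1} = y_n + z·[1/6·y_n + 5/6·y_{n+1}] ⇒ (1 − 5/6z)y_{n+1} = (1 + 1/6z)y_n
  ⇒ R(z) = (1 + 1/6z)/(1 − 5/6z).

Find x<0 with |R(x)|<1.
x=-0.33: |R|=0.7412
x=-2: |R|=0.2500
x=-10: |R|=0.0714
x=-100: |R|=0.1858
θ=5/6≥1/2 ⇒ |1+1/6x|<|1−5/6x| ∀x<0 ⇒ unbounded interval.

unbounded; (−∞, 0).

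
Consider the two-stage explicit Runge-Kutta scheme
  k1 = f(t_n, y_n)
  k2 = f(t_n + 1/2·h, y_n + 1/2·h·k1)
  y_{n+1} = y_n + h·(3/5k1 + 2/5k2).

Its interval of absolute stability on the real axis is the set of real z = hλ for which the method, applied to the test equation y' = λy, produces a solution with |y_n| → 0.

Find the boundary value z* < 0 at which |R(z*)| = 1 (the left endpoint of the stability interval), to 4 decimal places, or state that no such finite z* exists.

Set f=λy, z=hλ:
  k1=λy_n ⇒ h·k1=z·y_n;  k2=λ(1+1/2z)y_n ⇒ h·k2=z(1+1/2z)y_n
  y_{n+1}/y_n = 1 + 3/5z + 2/5z(1+1/2z) = 1 + z + 1/5z²
  ⇒ R(z) = 1 + z + 1/5z².

Boundary: |R(x)|=1, x<0.
x=-0.81: |R|=0.3212
R=1: x+1/5x²=0 ⇒ x=−5=-5.0000; min R=1−1/(4·1/5)=-0.2500>−1
Confirm numerically:
  x=-3.292: |R|=0.12455 <1
  x=-3.277: |R|=0.12925 <1
  x=-2.740: |R|=0.23848 <1
  x=-2.714: |R|=0.24084 <1
  x=-5.360: |R|=1.38592 >1
  x=-5.337: |R|=1.35971 >1
Interval (-5.0000, 0).

z* = -5.0000.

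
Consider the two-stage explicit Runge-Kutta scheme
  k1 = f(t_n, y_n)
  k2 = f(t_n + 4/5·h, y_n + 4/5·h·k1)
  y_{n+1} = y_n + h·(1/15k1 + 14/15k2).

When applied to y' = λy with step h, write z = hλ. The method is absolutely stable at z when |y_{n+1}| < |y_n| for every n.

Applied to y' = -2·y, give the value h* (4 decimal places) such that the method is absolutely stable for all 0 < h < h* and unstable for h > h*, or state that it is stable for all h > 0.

(-1.3393,0); λ=-2 ⇒ h* = (75/56)/2 = 0.6696.

Set f=λy, z=hλ:
  k1=λy_n ⇒ h·k1=z·y_n;  k2=λ(1+4/5z)y_n ⇒ h·k2=z(1+4/5z)y_n
  y_{n+1}/y_n = 1 + 1/15z + 14/15z(1+4/5z) = 1 + z + 56/75z²
  Hence R(z) = 1 + z + 56/75z².

Boundary: |R(x)|=1, x<0.
x=-0.7: |R|=0.6659
R=1: x+56/75x²=0 ⇒ x=−75/56=-1.3393; min R=1−1/(4·56/75)=0.6652>−1
Confirm numerically:
  x=-0.828: |R|=0.68390 <1
  x=-0.631: |R|=0.66629 <1
  x=-0.611: |R|=0.66775 <1
  x=-1.625: |R|=1.34667 >1
  x=-1.533: |R|=1.22173 >1
So |R|<1 on (-1.3393, 0).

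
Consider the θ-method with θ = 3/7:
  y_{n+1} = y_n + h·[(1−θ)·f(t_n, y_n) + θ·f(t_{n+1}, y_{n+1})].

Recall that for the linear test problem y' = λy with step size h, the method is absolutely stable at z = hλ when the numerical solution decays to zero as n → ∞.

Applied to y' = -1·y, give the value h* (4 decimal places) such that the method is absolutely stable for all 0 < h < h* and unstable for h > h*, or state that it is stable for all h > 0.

Set f=λy, z=hλ:
  y_{n+1} = y_n + z·[4/7·y_n + 3/7·y_{n+1}] ⇒ (1 − 3/7z)y_{n+1} = (1 + 4/7z)y_n
  so R(z) = (1 + 4/7z)/(1 − 3/7z).

Find x<0 with |R(x)|<1.
x=-0.49: |R|=0.5950
R=−1: 1+4/7x = −1+3/7x ⇒ -1/7x=2 ⇒ x=2/(-1/7)=-14.0000
Confirm numerically:
  x=-12.561: |R|=0.96780 <1
  x=-9.167: |R|=0.85992 <1
  x=-6.824: |R|=0.73879 <1
  x=-14.558: |R|=1.01101 >1
  x=-14.342: |R|=1.00684 >1
Stable set (-14.0000, 0).

(-14.0000,0); λ=-1 ⇒ h* = (14)/1 = 14.0000.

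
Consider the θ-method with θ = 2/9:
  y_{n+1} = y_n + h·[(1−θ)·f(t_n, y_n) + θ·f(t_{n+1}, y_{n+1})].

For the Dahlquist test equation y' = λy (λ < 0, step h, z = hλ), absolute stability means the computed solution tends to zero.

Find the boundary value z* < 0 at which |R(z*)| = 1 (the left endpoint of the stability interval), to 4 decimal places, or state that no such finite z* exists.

Set f=λy, z=hλ:
  y_{n+1} = y_n + z·[7/9·y_n + 2/9·y_{n+1}] ⇒ (1 − 2/9z)y_{n+1} = (1 + 7/9z)y_n
  R(z) = (1 + 7/9z)/(1 − 2/9z).

Solve |R(x)|<1 on ℝ⁻.
x=-1.77: |R|=0.2703
R=−1: 1+7/9x = −1+2/9x ⇒ -5/9x=2 ⇒ x=2/(-5/9)=-3.6000
Confirm numerically:
  x=-2.406: |R|=0.56777 <1
  x=-1.850: |R|=0.31102 <1
  x=-1.644: |R|=0.20410 <1
  x=-1.631: |R|=0.19711 <1
  x=-4.121: |R|=1.15108 >1
  x=-3.952: |R|=1.10412 >1
  x=-3.742: |R|=1.04307 >1
Stable set (-3.6000, 0).

left endpoint -3.6000.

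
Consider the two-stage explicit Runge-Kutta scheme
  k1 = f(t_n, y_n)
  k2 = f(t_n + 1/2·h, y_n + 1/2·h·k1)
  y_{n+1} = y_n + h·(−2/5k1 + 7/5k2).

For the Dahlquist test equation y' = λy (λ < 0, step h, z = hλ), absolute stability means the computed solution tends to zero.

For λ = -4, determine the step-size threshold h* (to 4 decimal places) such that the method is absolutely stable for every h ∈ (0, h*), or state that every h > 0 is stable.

(-1.4286,0); λ=-4 ⇒ h* = (10/7)/4 = 0.3571.

On y'=λy, z=hλ:
  k1=λy_n ⇒ h·k1=z·y_n;  k2=λ(1+1/2z)y_n ⇒ h·k2=z(1+1/2z)y_n
  y_{n+1}/y_n = 1 − 2/5z + 7/5z(1+1/2z) = 1 + z + 7/10z²
  so R(z) = 1 + z + 7/10z².

Find x<0 with |R(x)|<1.
x=-1.51: |R|=1.0861
R=1: x+7/10x²=0 ⇒ x=−10/7=-1.4286; min R=1−1/(4·7/10)=0.6429>−1
Confirm numerically:
  x=-1.405: |R|=0.97682 <1
  x=-1.224: |R|=0.82472 <1
  x=-0.577: |R|=0.65605 <1
  x=-1.791: |R|=1.45438 >1
  x=-1.592: |R|=1.18212 >1
Stable set (-1.4286, 0).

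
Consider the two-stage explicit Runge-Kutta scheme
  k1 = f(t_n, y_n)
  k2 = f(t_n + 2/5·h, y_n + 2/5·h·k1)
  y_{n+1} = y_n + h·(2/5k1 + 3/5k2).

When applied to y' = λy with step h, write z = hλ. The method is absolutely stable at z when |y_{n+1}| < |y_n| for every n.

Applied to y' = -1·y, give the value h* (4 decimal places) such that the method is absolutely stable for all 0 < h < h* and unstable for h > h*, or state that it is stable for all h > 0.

(-4.1667,0); λ=-1 ⇒ h* = (25/6)/1 = 4.1667.

With y'=λy (z=hλ):
  k1=λy_n ⇒ h·k1=z·y_n;  k2=λ(1+2/5z)y_n ⇒ h·k2=z(1+2/5z)y_n
  y_{n+1}/y_n = 1 + 2/5z + 3/5z(1+2/5z) = 1 + z + 6/25z²
  R(z) = 1 + z + 6/25z².

Solve |R(x)|<1 on ℝ⁻.
x=-1.04: |R|=0.2196
R=1: x+6/25x²=0 ⇒ x=−25/6=-4.1667; min R=1−1/(4·6/25)=-0.0417>−1
Confirm numerically:
  x=-3.505: |R|=0.44341 <1
  x=-2.747: |R|=0.06404 <1
  x=-2.456: |R|=0.00834 <1
  x=-4.760: |R|=1.67782 >1
  x=-4.336: |R|=1.17622 >1
Stable set (-4.1667, 0).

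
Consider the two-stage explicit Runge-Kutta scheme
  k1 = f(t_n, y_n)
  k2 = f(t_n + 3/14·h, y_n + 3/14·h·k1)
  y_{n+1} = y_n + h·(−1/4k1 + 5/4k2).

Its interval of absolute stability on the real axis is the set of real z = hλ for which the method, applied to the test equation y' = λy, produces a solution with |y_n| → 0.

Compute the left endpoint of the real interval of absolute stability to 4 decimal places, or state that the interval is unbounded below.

z* = -3.7333.

On y'=λy, z=hλ:
  k1=λy_n ⇒ h·k1=z·y_n;  k2=λ(1+3/14z)y_n ⇒ h·k2=z(1+3/14z)y_n
  y_{n+1}/y_n = 1 − 1/4z + 5/4z(1+3/14z) = 1 + z + 15/56z²
  so R(z) = 1 + z + 15/56z².

Boundary: |R(x)|=1, x<0.
x=-1.76: |R|=0.0697
R=1: x+15/56x²=0 ⇒ x=−56/15=-3.7333; min R=1−1/(4·15/56)=0.0667>−1
Confirm numerically:
  x=-2.958: |R|=0.38569 <1
  x=-2.839: |R|=0.31991 <1
  x=-2.516: |R|=0.17960 <1
  x=-2.511: |R|=0.17787 <1
  x=-4.239: |R|=1.57416 >1
  x=-3.903: |R|=1.17738 >1
  x=-3.824: |R|=1.09287 >1
Interval (-3.7333, 0).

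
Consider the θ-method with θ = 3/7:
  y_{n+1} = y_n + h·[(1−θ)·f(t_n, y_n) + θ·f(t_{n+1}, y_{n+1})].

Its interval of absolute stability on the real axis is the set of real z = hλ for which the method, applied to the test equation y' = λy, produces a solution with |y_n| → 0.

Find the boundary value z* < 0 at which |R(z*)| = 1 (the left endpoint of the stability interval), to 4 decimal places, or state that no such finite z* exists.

left endpoint -14.0000.

Test eqn y'=λy, z=hλ:
  y_{n+1} = y_n + z·[4/7·y_n + 3/7·y_{n+1}] ⇒ (1 − 3/7z)y_{n+1} = (1 + 4/7z)y_n
  ⇒ R(z) = (1 + 4/7z)/(1 − 3/7z).

Find x<0 with |R(x)|<1.
x=-1.79: |R|=0.0129
R=−1: 1+4/7x = −1+3/7x ⇒ -1/7x=2 ⇒ x=2/(-1/7)=-14.0000
Confirm numerically:
  x=-13.824: |R|=0.99637 <1
  x=-11.304: |R|=0.93410 <1
  x=-8.323: |R|=0.82242 <1
  x=-7.793: |R|=0.79568 <1
  x=-14.380: |R|=1.00758 >1
  x=-14.155: |R|=1.00313 >1
Interval (-14.0000, 0).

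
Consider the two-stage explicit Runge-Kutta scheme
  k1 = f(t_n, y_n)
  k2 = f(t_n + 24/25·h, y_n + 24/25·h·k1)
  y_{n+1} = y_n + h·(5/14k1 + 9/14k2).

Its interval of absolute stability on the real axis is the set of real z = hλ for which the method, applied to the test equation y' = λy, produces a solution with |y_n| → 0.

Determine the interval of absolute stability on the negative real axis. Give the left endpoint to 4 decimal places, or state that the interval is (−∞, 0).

Test eqn y'=λy, z=hλ:
  k1=λy_n ⇒ h·k1=z·y_n;  k2=λ(1+24/25z)y_n ⇒ h·k2=z(1+24/25z)y_n
  y_{n+1}/y_n = 1 + 5/14z + 9/14z(1+24/25z) = 1 + z + 108/175z²
  R(z) = 1 + z + 108/175z².

Find x<0 with |R(x)|<1.
x=-0.84: |R|=0.5955
R=1: x+108/175x²=0 ⇒ x=−175/108=-1.6204; min R=1−1/(4·108/175)=0.5949>−1
Confirm numerically:
  x=-1.522: |R|=0.90760 <1
  x=-0.944: |R|=0.60596 <1
  x=-0.723: |R|=0.59960 <1
  x=-2.127: |R|=1.66503 >1
  x=-2.107: |R|=1.63277 >1
  x=-1.981: |R|=1.44089 >1
So |R|<1 on (-1.6204, 0).

(-1.6204, 0).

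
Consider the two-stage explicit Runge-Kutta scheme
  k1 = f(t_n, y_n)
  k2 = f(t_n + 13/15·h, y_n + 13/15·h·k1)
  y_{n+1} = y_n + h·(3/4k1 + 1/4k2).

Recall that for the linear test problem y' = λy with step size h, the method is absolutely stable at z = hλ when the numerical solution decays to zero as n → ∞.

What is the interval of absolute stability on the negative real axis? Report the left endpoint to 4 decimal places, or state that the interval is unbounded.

z∈(-4.6154,0).

Set f=λy, z=hλ:
  k1=λy_n ⇒ h·k1=z·y_n;  k2=λ(1+13/15z)y_n ⇒ h·k2=z(1+13/15z)y_n
  y_{n+1}/y_n = 1 + 3/4z + 1/4z(1+13/15z) = 1 + z + 13/60z²
  Hence R(z) = 1 + z + 13/60z².

Solve |R(x)|<1 on ℝ⁻.
x=-0.4: |R|=0.6347
R=1: x+13/60x²=0 ⇒ x=−60/13=-4.6154; min R=1−1/(4·13/60)=-0.1538>−1
Confirm numerically:
  x=-4.168: |R|=0.59598 <1
  x=-2.375: |R|=0.15286 <1
  x=-2.028: |R|=0.13690 <1
  x=-1.962: |R|=0.12795 <1
  x=-5.014: |R|=1.43304 >1
  x=-4.826: |R|=1.22023 >1
So |R|<1 on (-4.6154, 0).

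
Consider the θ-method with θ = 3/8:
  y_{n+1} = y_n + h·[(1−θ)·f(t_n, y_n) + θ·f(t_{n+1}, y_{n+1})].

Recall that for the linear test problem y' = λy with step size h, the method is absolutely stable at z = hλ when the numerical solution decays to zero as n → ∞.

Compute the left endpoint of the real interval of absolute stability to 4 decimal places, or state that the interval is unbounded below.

With y'=λy (z=hλ):
  y_{n+1} = y_n + z·[5/8·y_n + 3/8·y_{n+1}] ⇒ (1 − 3/8z)y_{n+1} = (1 + 5/8z)y_n
  R(z) = (1 + 5/8z)/(1 − 3/8z).

Solve |R(x)|<1 on ℝ⁻.
x=-0.87: |R|=0.3440
R=−1: 1+5/8x = −1+3/8x ⇒ -1/4x=2 ⇒ x=2/(-1/4)=-8.0000
Confirm numerically:
  x=-6.561: |R|=0.89604 <1
  x=-5.614: |R|=0.80791 <1
  x=-5.553: |R|=0.80153 <1
  x=-3.682: |R|=0.54657 <1
  x=-8.537: |R|=1.03195 >1
  x=-8.471: |R|=1.02819 >1
Stable set (-8.0000, 0).

z* = -8.0000.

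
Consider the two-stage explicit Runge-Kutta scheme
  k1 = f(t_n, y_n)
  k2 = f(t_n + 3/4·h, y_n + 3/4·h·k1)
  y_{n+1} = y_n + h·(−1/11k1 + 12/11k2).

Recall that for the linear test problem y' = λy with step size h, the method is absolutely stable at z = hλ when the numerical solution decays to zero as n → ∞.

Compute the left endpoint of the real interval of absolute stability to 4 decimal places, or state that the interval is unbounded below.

z* = -1.2222.

Test eqn y'=λy, z=hλ:
  k1=λy_n ⇒ h·k1=z·y_n;  k2=λ(1+3/4z)y_n ⇒ h·k2=z(1+3/4z)y_n
  y_{n+1}/y_n = 1 − 1/11z + 12/11z(1+3/4z) = 1 + z + 9/11z²
  so R(z) = 1 + z + 9/11z².

Solve |R(x)|<1 on ℝ⁻.
x=-0.6: |R|=0.6945
R=1: x+9/11x²=0 ⇒ x=−11/9=-1.2222; min R=1−1/(4·9/11)=0.6944>−1
Confirm numerically:
  x=-1.176: |R|=0.95553 <1
  x=-1.106: |R|=0.89483 <1
  x=-0.706: |R|=0.70181 <1
  x=-0.688: |R|=0.69928 <1
  x=-1.748: |R|=1.75196 >1
  x=-1.474: |R|=1.30364 >1
  x=-1.391: |R|=1.19208 >1
Stable set (-1.2222, 0).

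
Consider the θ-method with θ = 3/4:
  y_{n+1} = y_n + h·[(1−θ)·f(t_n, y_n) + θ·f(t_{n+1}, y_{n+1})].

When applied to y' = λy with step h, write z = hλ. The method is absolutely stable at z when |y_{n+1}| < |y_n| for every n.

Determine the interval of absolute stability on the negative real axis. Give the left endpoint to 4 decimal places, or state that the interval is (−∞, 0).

(−∞, 0) — no finite endpoint.

With y'=λy (z=hλ):
  y_{n+1} = y_n + z·[1/4·y_n + 3/4·y_{n+1}] ⇒ (1 − 3/4z)y_{n+1} = (1 + 1/4z)y_n
  so R(z) = (1 + 1/4z)/(1 − 3/4z).

Boundary: |R(x)|=1, x<0.
x=-1.3: |R|=0.3418
x=-2: |R|=0.2000
x=-10: |R|=0.1765
x=-100: |R|=0.3158
θ=3/4≥1/2 ⇒ |1+1/4x|<|1−3/4x| ∀x<0 ⇒ unbounded interval.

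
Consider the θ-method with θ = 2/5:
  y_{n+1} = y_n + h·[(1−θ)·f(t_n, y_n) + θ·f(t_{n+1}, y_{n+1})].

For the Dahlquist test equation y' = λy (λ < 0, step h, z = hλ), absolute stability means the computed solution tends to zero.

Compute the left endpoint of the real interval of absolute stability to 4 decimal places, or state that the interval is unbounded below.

With y'=λy (z=hλ):
  y_{n+1} = y_n + z·[3/5·y_n + 2/5·y_{n+1}] ⇒ (1 − 2/5z)y_{n+1} = (1 + 3/5z)y_n
  so R(z) = (1 + 3/5z)/(1 − 2/5z).

Solve |R(x)|<1 on ℝ⁻.
x=-1.14: |R|=0.2170
R=−1: 1+3/5x = −1+2/5x ⇒ -1/5x=2 ⇒ x=2/(-1/5)=-10.0000
Confirm numerically:
  x=-9.419: |R|=0.97563 <1
  x=-7.773: |R|=0.89161 <1
  x=-5.024: |R|=0.66932 <1
  x=-10.573: |R|=1.02192 >1
  x=-10.087: |R|=1.00346 >1
So |R|<1 on (-10.0000, 0).

z* = -10.0000.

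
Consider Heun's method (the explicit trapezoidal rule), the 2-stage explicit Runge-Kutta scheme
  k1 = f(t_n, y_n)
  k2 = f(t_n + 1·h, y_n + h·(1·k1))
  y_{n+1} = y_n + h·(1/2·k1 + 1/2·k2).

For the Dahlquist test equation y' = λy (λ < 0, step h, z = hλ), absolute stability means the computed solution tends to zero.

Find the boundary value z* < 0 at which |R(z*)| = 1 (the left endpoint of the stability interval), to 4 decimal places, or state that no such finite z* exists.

left endpoint -2.0000.

Test eqn y'=λy, z=hλ:
  order 2, 2-stage ⇒ R(z)=1+z+z^2/2
  (e.g. R(-1.37)=0.56845, |R|=0.56845)

Find x<0 with |R(x)|<1.
x=-1.37: |R|=0.5685
|R(-2.04)|=1.0408 |R(-1.89)|=0.8960 |R(-0.98)|=0.5002
Bisect:
  x_lo=-2.3807 |R|=1.4532  x_hi=-0.2554 |R|=0.7772
  mid=-1.31808 |R|=0.55059 →hi
  mid=-1.84940 |R|=0.86074 →hi
  mid=-2.11506 |R|=1.12168 →lo
  mid=-1.98223 |R|=0.98239 →hi
  mid=-2.04865 |R|=1.04983 →lo
  mid=-2.01544 |R|=1.01556 →lo
  mid=-1.99883 |R|=0.99884 →hi
  mid=-2.00714 |R|=1.00716 →lo
  ...
  [-2.00000,-1.99987] ⇒ x*=-2.0000
Stable set (-2.0000, 0).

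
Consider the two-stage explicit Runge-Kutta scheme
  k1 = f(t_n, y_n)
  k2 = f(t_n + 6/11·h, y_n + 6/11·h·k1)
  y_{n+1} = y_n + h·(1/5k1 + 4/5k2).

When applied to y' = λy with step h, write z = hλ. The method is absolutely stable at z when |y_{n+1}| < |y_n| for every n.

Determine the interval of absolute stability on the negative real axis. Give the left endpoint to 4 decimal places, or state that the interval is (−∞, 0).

Set f=λy, z=hλ:
  k1=λy_n ⇒ h·k1=z·y_n;  k2=λ(1+6/11z)y_n ⇒ h·k2=z(1+6/11z)y_n
  y_{n+1}/y_n = 1 + 1/5z + 4/5z(1+6/11z) = 1 + z + 24/55z²
  ⇒ R(z) = 1 + z + 24/55z².

Need |R(x)|<1, x<0.
x=-0.68: |R|=0.5218
R=1: x+24/55x²=0 ⇒ x=−55/24=-2.2917; min R=1−1/(4·24/55)=0.4271>−1
Confirm numerically:
  x=-2.043: |R|=0.77832 <1
  x=-1.776: |R|=0.60037 <1
  x=-1.679: |R|=0.55113 <1
  x=-1.291: |R|=0.43628 <1
  x=-2.799: |R|=1.61965 >1
  x=-2.518: |R|=1.24869 >1
  x=-2.443: |R|=1.16133 >1
Stable set (-2.2917, 0).

(-2.2917, 0).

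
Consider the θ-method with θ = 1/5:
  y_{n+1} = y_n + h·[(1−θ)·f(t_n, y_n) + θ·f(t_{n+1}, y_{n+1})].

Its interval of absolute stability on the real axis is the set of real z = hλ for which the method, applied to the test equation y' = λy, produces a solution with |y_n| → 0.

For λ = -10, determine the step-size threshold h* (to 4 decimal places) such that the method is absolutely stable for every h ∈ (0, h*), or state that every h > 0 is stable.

With y'=λy (z=hλ):
  y_{n+1} = y_n + z·[4/5·y_n + 1/5·y_{n+1}] ⇒ (1 − 1/5z)y_{n+1} = (1 + 4/5z)y_n
  R(z) = (1 + 4/5z)/(1 − 1/5z).

Boundary: |R(x)|=1, x<0.
x=-0.67: |R|=0.4092
R=−1: 1+4/5x = −1+1/5x ⇒ -3/5x=2 ⇒ x=2/(-3/5)=-3.3333
Confirm numerically:
  x=-3.222: |R|=0.95938 <1
  x=-2.494: |R|=0.66400 <1
  x=-2.080: |R|=0.46893 <1
  x=-1.741: |R|=0.29135 <1
  x=-3.864: |R|=1.17960 >1
  x=-3.779: |R|=1.15230 >1
Stable set (-3.3333, 0).

(-3.3333,0); λ=-10 ⇒ h* = (10/3)/10 = 0.3333.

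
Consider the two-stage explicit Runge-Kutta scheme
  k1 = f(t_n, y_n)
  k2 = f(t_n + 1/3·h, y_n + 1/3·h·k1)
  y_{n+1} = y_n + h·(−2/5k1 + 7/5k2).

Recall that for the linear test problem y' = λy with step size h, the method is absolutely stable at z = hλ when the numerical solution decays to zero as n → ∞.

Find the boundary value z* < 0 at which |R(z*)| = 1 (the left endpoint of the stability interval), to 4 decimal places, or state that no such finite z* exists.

left endpoint -2.1429.

Set f=λy, z=hλ:
  k1=λy_n ⇒ h·k1=z·y_n;  k2=λ(1+1/3z)y_n ⇒ h·k2=z(1+1/3z)y_n
  y_{n+1}/y_n = 1 − 2/5z + 7/5z(1+1/3z) = 1 + z + 7/15z²
  so R(z) = 1 + z + 7/15z².

Need |R(x)|<1, x<0.
x=-1.41: |R|=0.5178
R=1: x+7/15x²=0 ⇒ x=−15/7=-2.1429; min R=1−1/(4·7/15)=0.4643>−1
Confirm numerically:
  x=-1.867: |R|=0.75965 <1
  x=-1.428: |R|=0.52362 <1
  x=-1.349: |R|=0.50024 <1
  x=-1.200: |R|=0.47200 <1
  x=-2.387: |R|=1.27196 >1
  x=-2.380: |R|=1.26339 >1
  x=-2.313: |R|=1.18365 >1
Stable set (-2.1429, 0).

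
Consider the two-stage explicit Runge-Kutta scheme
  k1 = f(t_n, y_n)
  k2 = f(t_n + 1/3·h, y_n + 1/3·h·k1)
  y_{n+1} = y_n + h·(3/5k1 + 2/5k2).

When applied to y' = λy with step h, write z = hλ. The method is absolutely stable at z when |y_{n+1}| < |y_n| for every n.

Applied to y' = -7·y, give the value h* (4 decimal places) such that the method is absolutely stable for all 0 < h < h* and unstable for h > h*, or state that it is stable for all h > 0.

(-7.5000,0); λ=-7 ⇒ h* = (15/2)/7 = 1.0714.

Test eqn y'=λy, z=hλ:
  k1=λy_n ⇒ h·k1=z·y_n;  k2=λ(1+1/3z)y_n ⇒ h·k2=z(1+1/3z)y_n
  y_{n+1}/y_n = 1 + 3/5z + 2/5z(1+1/3z) = 1 + z + 2/15z²
  R(z) = 1 + z + 2/15z².

Find x<0 with |R(x)|<1.
x=-1.09: |R|=0.0684
R=1: x+2/15x²=0 ⇒ x=−15/2=-7.5000; min R=1−1/(4·2/15)=-0.8750>−1
Confirm numerically:
  x=-6.335: |R|=0.01596 <1
  x=-5.534: |R|=0.45065 <1
  x=-4.996: |R|=0.66800 <1
  x=-3.974: |R|=0.86831 <1
  x=-7.943: |R|=1.46917 >1
  x=-7.721: |R|=1.22751 >1
Interval (-7.5000, 0).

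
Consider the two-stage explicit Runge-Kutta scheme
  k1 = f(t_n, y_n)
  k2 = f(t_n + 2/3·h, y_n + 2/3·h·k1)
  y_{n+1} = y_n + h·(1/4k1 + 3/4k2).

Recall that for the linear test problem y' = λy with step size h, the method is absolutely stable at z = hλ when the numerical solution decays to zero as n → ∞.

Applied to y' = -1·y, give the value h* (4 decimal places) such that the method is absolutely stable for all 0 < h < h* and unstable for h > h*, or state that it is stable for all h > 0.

(-2.0000,0); λ=-1 ⇒ h* = (2)/1 = 2.0000.

Test eqn y'=λy, z=hλ:
  k1=λy_n ⇒ h·k1=z·y_n;  k2=λ(1+2/3z)y_n ⇒ h·k2=z(1+2/3z)y_n
  y_{n+1}/y_n = 1 + 1/4z + 3/4z(1+2/3z) = 1 + z + 1/2z²
  ⇒ R(z) = 1 + z + 1/2z².

Find x<0 with |R(x)|<1.
x=-0.95: |R|=0.5012
R=1: x+1/2x²=0 ⇒ x=−2=-2.0000; min R=1−1/(4·1/2)=0.5000>−1
Confirm numerically:
  x=-1.961: |R|=0.96176 <1
  x=-1.898: |R|=0.90320 <1
  x=-1.894: |R|=0.89962 <1
  x=-0.828: |R|=0.51479 <1
  x=-2.551: |R|=1.70280 >1
  x=-2.150: |R|=1.16125 >1
Stable set (-2.0000, 0).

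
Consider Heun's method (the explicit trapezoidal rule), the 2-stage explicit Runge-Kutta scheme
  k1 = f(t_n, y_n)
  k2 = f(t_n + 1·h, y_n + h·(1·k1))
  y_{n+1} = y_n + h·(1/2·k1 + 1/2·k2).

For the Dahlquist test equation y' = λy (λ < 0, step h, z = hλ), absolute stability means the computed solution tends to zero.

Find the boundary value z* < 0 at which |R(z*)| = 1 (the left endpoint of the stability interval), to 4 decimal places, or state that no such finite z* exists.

left endpoint -2.0000.

Test eqn y'=λy, z=hλ:
  order 2, 2-stage ⇒ R(z)=1+z+z^2/2
  (e.g. R(-0.86)=0.50980, |R|=0.50980)

Need |R(x)|<1, x<0.
x=-0.86: |R|=0.5098
|R(-2.05)|=1.0512 |R(-1.21)|=0.5221 |R(-1.04)|=0.5008
Bisect:
  x_lo=-2.5342 |R|=1.6769  x_hi=-0.1892 |R|=0.8287
  mid=-1.36171 |R|=0.56542 →hi
  mid=-1.94797 |R|=0.94933 →hi
  mid=-2.24110 |R|=1.27017 →lo
  mid=-2.09454 |R|=1.09901 →lo
  mid=-2.02126 |R|=1.02148 →lo
  mid=-1.98461 |R|=0.98473 →hi
  mid=-2.00294 |R|=1.00294 →lo
  mid=-1.99377 |R|=0.99379 →hi
  ...
  [-2.00007,-1.99993] ⇒ x*=-2.0000
Stable set (-2.0000, 0).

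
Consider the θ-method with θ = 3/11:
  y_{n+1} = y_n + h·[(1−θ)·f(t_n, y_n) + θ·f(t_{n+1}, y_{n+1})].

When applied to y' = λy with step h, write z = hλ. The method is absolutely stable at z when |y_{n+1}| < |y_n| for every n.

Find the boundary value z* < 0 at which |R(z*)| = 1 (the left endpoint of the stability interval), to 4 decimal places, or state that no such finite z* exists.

z* = -4.4000.

With y'=λy (z=hλ):
  y_{n+1} = y_n + z·[8/11·y_n + 3/11·y_{n+1}] ⇒ (1 − 3/11z)y_{n+1} = (1 + 8/11z)y_n
  Hence R(z) = (1 + 8/11z)/(1 − 3/11z).

Find x<0 with |R(x)|<1.
x=-0.74: |R|=0.3843
R=−1: 1+8/11x = −1+3/11x ⇒ -5/11x=2 ⇒ x=2/(-5/11)=-4.4000
Confirm numerically:
  x=-3.723: |R|=0.84731 <1
  x=-2.583: |R|=0.51544 <1
  x=-2.118: |R|=0.34251 <1
  x=-4.771: |R|=1.07328 >1
  x=-4.537: |R|=1.02783 >1
Interval (-4.4000, 0).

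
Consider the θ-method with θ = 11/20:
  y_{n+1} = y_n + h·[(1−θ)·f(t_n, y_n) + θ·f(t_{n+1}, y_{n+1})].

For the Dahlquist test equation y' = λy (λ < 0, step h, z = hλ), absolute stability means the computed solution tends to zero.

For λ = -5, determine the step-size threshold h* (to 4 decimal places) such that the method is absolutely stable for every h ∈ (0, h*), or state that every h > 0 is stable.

interval (−∞, 0). Any h>0 works for λ=-5.

Set f=λy, z=hλ:
  y_{n+1} = y_n + z·[9/20·y_n + 11/20·y_{n+1}] ⇒ (1 − 11/20z)y_{n+1} = (1 + 9/20z)y_n
  so R(z) = (1 + 9/20z)/(1 − 11/20z).

Boundary: |R(x)|=1, x<0.
x=-1.31: |R|=0.2386
x=-2: |R|=0.0476
x=-10: |R|=0.5385
x=-100: |R|=0.7857
θ=11/20≥1/2 ⇒ |1+9/20x|<|1−11/20x| ∀x<0 ⇒ unbounded interval.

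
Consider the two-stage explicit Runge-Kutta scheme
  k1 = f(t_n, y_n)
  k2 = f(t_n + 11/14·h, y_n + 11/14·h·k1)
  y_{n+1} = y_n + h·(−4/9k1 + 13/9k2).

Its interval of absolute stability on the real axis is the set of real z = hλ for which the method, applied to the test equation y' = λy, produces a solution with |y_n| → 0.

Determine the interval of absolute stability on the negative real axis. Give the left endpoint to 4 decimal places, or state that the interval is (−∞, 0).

Test eqn y'=λy, z=hλ:
  k1=λy_n ⇒ h·k1=z·y_n;  k2=λ(1+11/14z)y_n ⇒ h·k2=z(1+11/14z)y_n
  y_{n+1}/y_n = 1 − 4/9z + 13/9z(1+11/14z) = 1 + z + 143/126z²
  R(z) = 1 + z + 143/126z².

Boundary: |R(x)|=1, x<0.
x=-0.79: |R|=0.9183
R=1: x+143/126x²=0 ⇒ x=−126/143=-0.8811; min R=1−1/(4·143/126)=0.7797>−1
Confirm numerically:
  x=-0.838: |R|=0.95899 <1
  x=-0.567: |R|=0.79786 <1
  x=-0.548: |R|=0.79282 <1
  x=-1.274: |R|=1.56806 >1
  x=-1.019: |R|=1.15946 >1
  x=-0.968: |R|=1.09545 >1
Interval (-0.8811, 0).

(-0.8811, 0).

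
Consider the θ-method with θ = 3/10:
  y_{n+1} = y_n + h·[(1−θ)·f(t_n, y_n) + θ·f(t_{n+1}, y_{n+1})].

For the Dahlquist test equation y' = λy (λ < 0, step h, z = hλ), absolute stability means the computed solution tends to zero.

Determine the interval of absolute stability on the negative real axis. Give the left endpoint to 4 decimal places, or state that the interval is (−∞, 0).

z∈(-5.0000,0).

Set f=λy, z=hλ:
  y_{n+1} = y_n + z·[7/10·y_n + 3/10·y_{n+1}] ⇒ (1 − 3/10z)y_{n+1} = (1 + 7/10z)y_n
  R(z) = (1 + 7/10z)/(1 − 3/10z).

Boundary: |R(x)|=1, x<0.
x=-1.01: |R|=0.2249
R=−1: 1+7/10x = −1+3/10x ⇒ -2/5x=2 ⇒ x=2/(-2/5)=-5.0000
Confirm numerically:
  x=-4.624: |R|=0.93700 <1
  x=-4.111: |R|=0.84077 <1
  x=-3.670: |R|=0.74679 <1
  x=-2.548: |R|=0.44412 <1
  x=-5.545: |R|=1.08185 >1
  x=-5.073: |R|=1.01158 >1
Stable set (-5.0000, 0).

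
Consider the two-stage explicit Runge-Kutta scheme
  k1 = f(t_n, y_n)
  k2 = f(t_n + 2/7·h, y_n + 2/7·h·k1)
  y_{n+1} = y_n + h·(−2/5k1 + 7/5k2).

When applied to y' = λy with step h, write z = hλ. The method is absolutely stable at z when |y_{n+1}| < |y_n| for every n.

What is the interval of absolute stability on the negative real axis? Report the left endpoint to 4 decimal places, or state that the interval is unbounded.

z∈(-2.5000,0).

On y'=λy, z=hλ:
  k1=λy_n ⇒ h·k1=z·y_n;  k2=λ(1+2/7z)y_n ⇒ h·k2=z(1+2/7z)y_n
  y_{n+1}/y_n = 1 − 2/5z + 7/5z(1+2/7z) = 1 + z + 2/5z²
  Hence R(z) = 1 + z + 2/5z².

Solve |R(x)|<1 on ℝ⁻.
x=-0.48: |R|=0.6122
R=1: x+2/5x²=0 ⇒ x=−5/2=-2.5000; min R=1−1/(4·2/5)=0.3750>−1
Confirm numerically:
  x=-1.555: |R|=0.41221 <1
  x=-1.549: |R|=0.41076 <1
  x=-1.234: |R|=0.37510 <1
  x=-2.733: |R|=1.25472 >1
  x=-2.682: |R|=1.19525 >1
So |R|<1 on (-2.5000, 0).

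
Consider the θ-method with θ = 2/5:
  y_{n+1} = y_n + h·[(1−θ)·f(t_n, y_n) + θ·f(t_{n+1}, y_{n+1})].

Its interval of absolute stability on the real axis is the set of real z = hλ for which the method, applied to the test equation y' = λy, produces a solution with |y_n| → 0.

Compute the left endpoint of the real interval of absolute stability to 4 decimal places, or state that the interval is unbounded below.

Test eqn y'=λy, z=hλ:
  y_{n+1} = y_n + z·[3/5·y_n + 2/5·y_{n+1}] ⇒ (1 − 2/5z)y_{n+1} = (1 + 3/5z)y_n
  ⇒ R(z) = (1 + 3/5z)/(1 − 2/5z).

Find x<0 with |R(x)|<1.
x=-1.26: |R|=0.1622
R=−1: 1+3/5x = −1+2/5x ⇒ -1/5x=2 ⇒ x=2/(-1/5)=-10.0000
Confirm numerically:
  x=-9.716: |R|=0.98838 <1
  x=-6.768: |R|=0.82564 <1
  x=-6.767: |R|=0.82556 <1
  x=-4.568: |R|=0.61573 <1
  x=-10.374: |R|=1.01453 >1
  x=-10.229: |R|=1.00900 >1
Interval (-10.0000, 0).

left endpoint -10.0000.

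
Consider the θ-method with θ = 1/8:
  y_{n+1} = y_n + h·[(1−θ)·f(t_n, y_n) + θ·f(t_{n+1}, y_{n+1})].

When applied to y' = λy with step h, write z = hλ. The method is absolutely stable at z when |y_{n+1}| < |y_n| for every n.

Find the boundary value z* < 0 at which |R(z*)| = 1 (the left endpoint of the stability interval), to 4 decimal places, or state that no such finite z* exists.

z* = -2.6667.

Test eqn y'=λy, z=hλ:
  y_{n+1} = y_n + z·[7/8·y_n + 1/8·y_{n+1}] ⇒ (1 − 1/8z)y_{n+1} = (1 + 7/8z)y_n
  Hence R(z) = (1 + 7/8z)/(1 − 1/8z).

Boundary: |R(x)|=1, x<0.
x=-1.54: |R|=0.2914
R=−1: 1+7/8x = −1+1/8x ⇒ -3/4x=2 ⇒ x=2/(-3/4)=-2.6667
Confirm numerically:
  x=-2.133: |R|=0.68400 <1
  x=-1.909: |R|=0.54123 <1
  x=-1.764: |R|=0.44531 <1
  x=-3.022: |R|=1.19343 >1
  x=-2.802: |R|=1.07517 >1
So |R|<1 on (-2.6667, 0).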